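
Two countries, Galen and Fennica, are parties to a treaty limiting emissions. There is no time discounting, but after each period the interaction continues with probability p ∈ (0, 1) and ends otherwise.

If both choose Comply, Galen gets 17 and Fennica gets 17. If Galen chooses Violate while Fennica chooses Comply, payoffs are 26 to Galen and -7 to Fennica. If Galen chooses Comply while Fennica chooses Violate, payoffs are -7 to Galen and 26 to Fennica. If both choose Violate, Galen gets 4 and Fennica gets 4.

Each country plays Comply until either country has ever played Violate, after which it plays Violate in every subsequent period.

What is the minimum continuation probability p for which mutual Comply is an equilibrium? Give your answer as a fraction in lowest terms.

9/22

Expected cooperation value is 17 + p·17 + p²·17 + … = 17/(1−p); deviation gives 26 + p·4/(1−p).
17 ≥ 26(1−p) + 4p ⇒ 22p ≥ 9 ⇒ p ≥ 9/22.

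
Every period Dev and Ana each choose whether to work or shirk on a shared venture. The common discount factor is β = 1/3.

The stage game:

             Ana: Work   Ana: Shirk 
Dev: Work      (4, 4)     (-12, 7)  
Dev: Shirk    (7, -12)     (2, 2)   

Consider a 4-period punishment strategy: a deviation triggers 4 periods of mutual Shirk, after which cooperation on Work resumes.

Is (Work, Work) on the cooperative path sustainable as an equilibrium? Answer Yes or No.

A one-shot deviation gives 7 now, then 2 for 4 periods, then back to 4.
Gain from deviating: (7−4) today; loss: (4−2) in each of the next 4 periods.
No-deviation condition: (4−2)(β+…+β^4) ≥ 7−4, i.e. β+…+β^4 ≥ 3/2.
At β = 1/3: β+…+β^4 = 0.4938 < 1.5000.
So cooperation is not sustainable.

No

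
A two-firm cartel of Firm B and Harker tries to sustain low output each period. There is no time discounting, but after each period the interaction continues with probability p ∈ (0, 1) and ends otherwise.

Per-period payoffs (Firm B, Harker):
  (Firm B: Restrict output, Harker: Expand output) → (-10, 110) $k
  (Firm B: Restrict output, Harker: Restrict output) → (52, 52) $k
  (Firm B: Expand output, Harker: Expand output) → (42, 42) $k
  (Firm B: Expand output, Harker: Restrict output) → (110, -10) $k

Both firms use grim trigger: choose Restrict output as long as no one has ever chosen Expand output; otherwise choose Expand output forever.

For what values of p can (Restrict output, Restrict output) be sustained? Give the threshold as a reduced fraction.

Expected cooperation value is 52 + p·52 + p²·52 + … = 52/(1−p); deviation gives 110 + p·42/(1−p).
52 ≥ 110(1−p) + 42p ⇒ 68p ≥ 58 ⇒ p ≥ 58/68 = 29/34.

29/34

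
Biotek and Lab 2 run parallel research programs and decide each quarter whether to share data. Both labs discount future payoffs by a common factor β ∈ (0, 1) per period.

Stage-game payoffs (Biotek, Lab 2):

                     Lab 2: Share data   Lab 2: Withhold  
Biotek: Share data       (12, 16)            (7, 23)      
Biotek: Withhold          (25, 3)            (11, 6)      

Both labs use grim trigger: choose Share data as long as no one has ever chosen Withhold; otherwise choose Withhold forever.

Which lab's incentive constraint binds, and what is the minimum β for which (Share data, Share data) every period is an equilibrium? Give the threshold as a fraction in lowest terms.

Biotek; β ≥ 13/14

For Biotek: deviation gain 25−12 = 13, per-period punishment loss 12−11 = 1. IC gives β ≥ 13/14.
For Lab 2: gain 7, loss 10 per period, so β ≥ 7/17.
The tighter constraint is Biotek's, so cooperation needs β ≥ 13/14.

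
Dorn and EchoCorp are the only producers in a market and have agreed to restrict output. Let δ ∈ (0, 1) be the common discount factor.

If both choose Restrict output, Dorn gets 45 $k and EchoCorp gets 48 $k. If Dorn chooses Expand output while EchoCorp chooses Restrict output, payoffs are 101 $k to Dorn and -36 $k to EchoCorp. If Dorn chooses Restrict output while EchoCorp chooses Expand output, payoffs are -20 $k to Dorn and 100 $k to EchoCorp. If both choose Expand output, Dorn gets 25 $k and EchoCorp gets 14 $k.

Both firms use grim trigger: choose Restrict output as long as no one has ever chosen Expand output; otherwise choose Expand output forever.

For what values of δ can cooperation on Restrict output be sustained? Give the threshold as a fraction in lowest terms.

14/19

Dorn: cooperation gives 45 each period; deviation gives 101 once then 25 forever.
  45/(1−δ) ≥ 101 + 25δ/(1−δ) ⇒ δ ≥ 56/76 = 14/19.
EchoCorp: cooperation gives 48 each period; deviation gives 100 once then 14 forever.
  δ ≥ 52/86 = 26/43.
Both must hold, so the binding constraint is Dorn's: δ ≥ 14/19.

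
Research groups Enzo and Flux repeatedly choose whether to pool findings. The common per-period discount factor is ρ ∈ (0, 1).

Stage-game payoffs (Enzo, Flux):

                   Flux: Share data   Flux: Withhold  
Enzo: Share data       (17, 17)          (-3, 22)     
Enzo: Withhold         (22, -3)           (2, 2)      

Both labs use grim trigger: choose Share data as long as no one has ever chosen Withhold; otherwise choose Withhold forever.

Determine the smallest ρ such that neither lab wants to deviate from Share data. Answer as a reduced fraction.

17/(1−ρ) ≥ 22 + 2ρ/(1−ρ)
17 ≥ 22 − 20ρ
ρ ≥ 5/20 = 1/4.

1/4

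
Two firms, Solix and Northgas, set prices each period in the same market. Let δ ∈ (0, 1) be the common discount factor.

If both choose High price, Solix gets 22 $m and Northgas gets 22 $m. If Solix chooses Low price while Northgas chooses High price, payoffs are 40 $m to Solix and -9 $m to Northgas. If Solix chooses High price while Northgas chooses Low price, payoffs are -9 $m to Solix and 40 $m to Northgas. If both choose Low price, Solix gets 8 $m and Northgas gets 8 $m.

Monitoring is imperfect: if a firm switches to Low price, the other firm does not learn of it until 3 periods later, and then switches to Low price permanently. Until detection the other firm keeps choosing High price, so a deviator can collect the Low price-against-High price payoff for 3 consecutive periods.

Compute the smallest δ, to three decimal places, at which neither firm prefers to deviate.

A deviator earns 40 for 3 periods, then 8 forever; cooperating earns 22 forever. Multiplying the IC by (1−δ):
22 ≥ 40(1−δ^3) + 8δ^3, so 32·δ^3 ≥ 18 and δ^3 ≥ 9/16.
δ ≥ (9/16)^(1/3) ≈ 0.825.

0.825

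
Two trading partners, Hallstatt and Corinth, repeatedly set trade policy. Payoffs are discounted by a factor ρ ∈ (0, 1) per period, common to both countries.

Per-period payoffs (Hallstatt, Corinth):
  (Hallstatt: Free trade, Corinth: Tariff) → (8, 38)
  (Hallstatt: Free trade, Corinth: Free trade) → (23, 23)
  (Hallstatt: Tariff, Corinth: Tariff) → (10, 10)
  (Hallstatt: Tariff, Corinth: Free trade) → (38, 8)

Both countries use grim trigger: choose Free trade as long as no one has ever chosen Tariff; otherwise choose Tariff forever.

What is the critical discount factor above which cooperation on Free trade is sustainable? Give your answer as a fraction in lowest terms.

One-period gain from deviating is 38 − 23 = 15. The loss is 23 − 10 = 13 in every subsequent period, with present value 13·ρ/(1−ρ).
Deviation is unprofitable when 13·ρ/(1−ρ) ≥ 15, i.e. ρ/(1−ρ) ≥ 15/13.
Equivalently ρ ≥ 15/(15+13) = 15/28.

15/28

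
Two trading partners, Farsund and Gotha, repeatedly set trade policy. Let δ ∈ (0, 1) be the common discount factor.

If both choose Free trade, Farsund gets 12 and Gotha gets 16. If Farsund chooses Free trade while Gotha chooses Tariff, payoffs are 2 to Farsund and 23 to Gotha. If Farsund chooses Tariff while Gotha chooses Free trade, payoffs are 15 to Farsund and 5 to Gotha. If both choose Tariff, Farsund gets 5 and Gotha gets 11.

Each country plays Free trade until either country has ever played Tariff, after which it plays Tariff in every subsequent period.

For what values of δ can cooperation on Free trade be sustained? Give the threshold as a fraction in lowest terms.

7/12

For Farsund: deviation gain 15−12 = 3, per-period punishment loss 12−5 = 7. IC gives δ ≥ 3/10.
For Gotha: gain 7, loss 5 per period, so δ ≥ 7/12.
The tighter constraint is Gotha's, so cooperation needs δ ≥ 7/12.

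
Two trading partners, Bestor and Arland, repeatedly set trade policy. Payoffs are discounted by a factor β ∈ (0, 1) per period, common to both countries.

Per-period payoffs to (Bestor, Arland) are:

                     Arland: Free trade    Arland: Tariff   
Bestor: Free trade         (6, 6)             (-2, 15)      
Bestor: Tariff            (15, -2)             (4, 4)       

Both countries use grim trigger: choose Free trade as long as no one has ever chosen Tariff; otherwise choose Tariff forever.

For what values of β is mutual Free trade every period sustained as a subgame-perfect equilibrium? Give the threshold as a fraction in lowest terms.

Under grim trigger the critical discount factor is (T−C)/(T−P) with T = 15, C = 6, P = 4.
β* = (15−6)/(15−4) = 9/11.

9/11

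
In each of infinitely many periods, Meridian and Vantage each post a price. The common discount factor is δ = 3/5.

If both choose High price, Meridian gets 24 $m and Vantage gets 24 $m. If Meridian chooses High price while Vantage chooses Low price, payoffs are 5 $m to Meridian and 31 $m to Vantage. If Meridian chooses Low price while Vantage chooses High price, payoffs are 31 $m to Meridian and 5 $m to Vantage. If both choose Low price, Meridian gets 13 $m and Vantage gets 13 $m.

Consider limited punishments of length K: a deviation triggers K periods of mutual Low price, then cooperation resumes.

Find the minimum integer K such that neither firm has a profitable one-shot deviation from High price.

2

IC: δ(1−δ^K)/(1−δ) ≥ (31−24)/(24−13) = 7/11.
With δ = 3/5: need 1 − δ^K ≥ 7/11·(1−3/5)/(3/5), i.e. δ^K ≤ 0.5758.
Since (3/5)^1 = 0.6000 and (3/5)^2 = 0.3600, the smallest such K is 2.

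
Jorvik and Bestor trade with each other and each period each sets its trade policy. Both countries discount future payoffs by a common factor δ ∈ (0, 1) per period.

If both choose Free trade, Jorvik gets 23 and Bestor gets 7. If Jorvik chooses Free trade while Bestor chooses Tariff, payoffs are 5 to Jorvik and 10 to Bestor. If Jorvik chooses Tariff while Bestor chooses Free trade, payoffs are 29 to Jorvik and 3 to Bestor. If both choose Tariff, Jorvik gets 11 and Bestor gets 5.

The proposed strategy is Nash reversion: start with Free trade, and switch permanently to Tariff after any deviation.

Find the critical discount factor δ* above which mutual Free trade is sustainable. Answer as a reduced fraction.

3/5

Jorvik: cooperation gives 23 each period; deviation gives 29 once then 11 forever.
  23/(1−δ) ≥ 29 + 11δ/(1−δ) ⇒ δ ≥ 6/18 = 1/3.
Bestor: cooperation gives 7 each period; deviation gives 10 once then 5 forever.
  δ ≥ 3/5.
Both must hold, so the binding constraint is Bestor's: δ ≥ 3/5.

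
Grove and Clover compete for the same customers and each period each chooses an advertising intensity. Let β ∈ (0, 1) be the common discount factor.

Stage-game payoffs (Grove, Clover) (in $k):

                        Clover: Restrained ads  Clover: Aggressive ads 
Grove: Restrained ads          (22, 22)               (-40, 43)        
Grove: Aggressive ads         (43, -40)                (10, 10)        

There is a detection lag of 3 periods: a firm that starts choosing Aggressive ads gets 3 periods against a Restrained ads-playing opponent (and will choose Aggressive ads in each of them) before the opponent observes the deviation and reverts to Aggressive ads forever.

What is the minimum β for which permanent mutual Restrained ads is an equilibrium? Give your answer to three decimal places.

The best deviation is to choose Aggressive ads for all 3 undetected periods, earning 43 each, then 10 forever once detected.
Deviation value: 43(1−β^3)/(1−β) + 10β^3/(1−β); cooperation value: 22/(1−β).
IC: 22 ≥ 43(1−β^3) + 10β^3 = 43 − 33β^3.
So β^3 ≥ 21/33 = 7/11, giving β ≥ (7/11)^(1/3) ≈ 0.860.

0.860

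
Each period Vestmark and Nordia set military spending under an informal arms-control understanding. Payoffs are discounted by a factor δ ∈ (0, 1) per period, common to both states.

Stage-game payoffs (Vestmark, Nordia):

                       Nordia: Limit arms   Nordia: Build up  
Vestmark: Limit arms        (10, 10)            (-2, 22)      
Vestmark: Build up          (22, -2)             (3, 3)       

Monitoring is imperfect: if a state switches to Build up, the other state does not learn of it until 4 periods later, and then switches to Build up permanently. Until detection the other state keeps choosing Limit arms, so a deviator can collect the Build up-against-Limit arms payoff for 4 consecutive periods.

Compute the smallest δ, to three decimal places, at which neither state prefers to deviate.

Deviating for the 4 undetected periods gains 22−10 = 12 per period over cooperation, then loses 10−3 = 7 per period forever once punishment starts.
Gain: 12(1 + δ + … + δ^3); loss: 7·δ^4/(1−δ).
No profitable deviation ⇔ 12(1−δ^4) ≤ 7·δ^4, i.e. δ^4 ≥ 12/(12+7) = 12/19.
Hence δ ≥ (12/19)^(1/4) ≈ 0.891.

0.891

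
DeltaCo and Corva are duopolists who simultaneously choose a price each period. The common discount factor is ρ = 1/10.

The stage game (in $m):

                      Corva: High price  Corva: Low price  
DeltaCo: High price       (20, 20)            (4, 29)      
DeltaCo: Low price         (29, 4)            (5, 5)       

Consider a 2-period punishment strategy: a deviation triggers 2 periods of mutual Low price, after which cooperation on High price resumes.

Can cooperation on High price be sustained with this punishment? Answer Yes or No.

Comparing payoff streams over the 3 periods until play realigns: cooperate → 20(1+ρ+…+ρ^2); deviate → 29 + 5(ρ+…+ρ^2).
Cooperation is sustained iff (20−5)(ρ+…+ρ^2) ≥ 29−20.
ρ+…+ρ^2 = 1/10·(1−(1/10)^2)/(1−1/10) = 0.1100, and (29−20)/(20−5) = 0.6000.
0.1100 < 0.6000, so cooperation is not sustainable.

No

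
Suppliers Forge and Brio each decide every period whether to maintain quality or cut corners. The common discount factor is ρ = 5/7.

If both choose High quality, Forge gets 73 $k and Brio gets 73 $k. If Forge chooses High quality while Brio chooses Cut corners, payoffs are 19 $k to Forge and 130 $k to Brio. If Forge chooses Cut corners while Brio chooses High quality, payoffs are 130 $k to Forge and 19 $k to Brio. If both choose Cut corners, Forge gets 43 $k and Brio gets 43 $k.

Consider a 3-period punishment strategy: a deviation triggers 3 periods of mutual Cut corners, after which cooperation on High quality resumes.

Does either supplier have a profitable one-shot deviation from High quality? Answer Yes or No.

A one-shot deviation gives 130 now, then 43 for 3 periods, then back to 73.
Gain from deviating: (130−73) today; loss: (73−43) in each of the next 3 periods.
No-deviation condition: (73−43)(ρ+…+ρ^3) ≥ 130−73, i.e. ρ+…+ρ^3 ≥ 19/10.
At ρ = 5/7: ρ+…+ρ^3 = 1.5889 < 1.9000.
So cooperation is not sustainable.

Yes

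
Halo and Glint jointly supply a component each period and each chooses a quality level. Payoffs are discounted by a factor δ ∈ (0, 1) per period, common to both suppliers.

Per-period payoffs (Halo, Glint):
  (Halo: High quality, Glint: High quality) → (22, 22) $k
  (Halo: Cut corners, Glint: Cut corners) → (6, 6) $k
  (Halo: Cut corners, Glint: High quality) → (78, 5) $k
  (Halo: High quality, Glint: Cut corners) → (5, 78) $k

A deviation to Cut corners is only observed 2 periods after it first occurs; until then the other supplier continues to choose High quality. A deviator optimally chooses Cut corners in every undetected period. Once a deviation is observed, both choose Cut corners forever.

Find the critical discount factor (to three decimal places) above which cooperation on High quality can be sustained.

A deviator earns 78 for 2 periods, then 6 forever; cooperating earns 22 forever. Multiplying the IC by (1−δ):
22 ≥ 78(1−δ^2) + 6δ^2, so 72·δ^2 ≥ 56 and δ^2 ≥ 7/9.
δ ≥ (7/9)^(1/2) ≈ 0.882.

0.882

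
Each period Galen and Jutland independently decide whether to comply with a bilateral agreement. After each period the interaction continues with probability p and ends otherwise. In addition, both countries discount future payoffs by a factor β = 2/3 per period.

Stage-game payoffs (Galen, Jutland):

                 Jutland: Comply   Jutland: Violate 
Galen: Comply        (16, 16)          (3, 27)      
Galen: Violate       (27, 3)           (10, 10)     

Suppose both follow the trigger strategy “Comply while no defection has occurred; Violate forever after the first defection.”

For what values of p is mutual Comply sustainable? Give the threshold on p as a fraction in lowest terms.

33/34

Expected continuation weight on next period's payoff is β·p = 2/3·p, which plays the role of the discount factor.
Cooperation requires 2/3·p ≥ (27−16)/(27−10) = 11/17, hence p ≥ 33/34.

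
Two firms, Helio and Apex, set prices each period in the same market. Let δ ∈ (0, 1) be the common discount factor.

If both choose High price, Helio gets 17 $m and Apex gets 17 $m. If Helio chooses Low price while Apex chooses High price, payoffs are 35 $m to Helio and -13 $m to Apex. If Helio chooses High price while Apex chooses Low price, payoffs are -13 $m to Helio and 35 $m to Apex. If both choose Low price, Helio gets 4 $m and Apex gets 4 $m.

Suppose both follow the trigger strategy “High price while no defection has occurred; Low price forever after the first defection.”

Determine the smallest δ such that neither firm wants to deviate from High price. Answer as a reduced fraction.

One-period gain from deviating is 35 − 17 = 18. The loss is 17 − 4 = 13 in every subsequent period, with present value 13·δ/(1−δ).
Deviation is unprofitable when 13·δ/(1−δ) ≥ 18, i.e. δ/(1−δ) ≥ 18/13.
Equivalently δ ≥ 18/(18+13) = 18/31.

18/31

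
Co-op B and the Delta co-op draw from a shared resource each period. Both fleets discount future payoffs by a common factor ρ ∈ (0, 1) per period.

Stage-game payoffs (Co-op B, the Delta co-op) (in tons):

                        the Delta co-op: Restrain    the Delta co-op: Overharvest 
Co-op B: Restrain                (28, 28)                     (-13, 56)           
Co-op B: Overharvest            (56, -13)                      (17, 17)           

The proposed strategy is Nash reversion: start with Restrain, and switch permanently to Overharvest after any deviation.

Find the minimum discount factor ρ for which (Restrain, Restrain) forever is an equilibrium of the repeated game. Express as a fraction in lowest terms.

Under grim trigger the critical discount factor is (T−C)/(T−P) with T = 56, C = 28, P = 17.
ρ* = (56−28)/(56−17) = 28/39.

28/39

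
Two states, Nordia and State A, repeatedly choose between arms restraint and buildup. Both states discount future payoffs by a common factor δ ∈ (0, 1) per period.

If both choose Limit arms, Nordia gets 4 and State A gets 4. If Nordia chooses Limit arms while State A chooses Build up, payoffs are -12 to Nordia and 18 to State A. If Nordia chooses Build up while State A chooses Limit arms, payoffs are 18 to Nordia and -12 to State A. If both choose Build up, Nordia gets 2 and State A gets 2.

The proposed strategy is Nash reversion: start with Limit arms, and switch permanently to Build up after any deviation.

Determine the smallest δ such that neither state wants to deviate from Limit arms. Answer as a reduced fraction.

7/8

One-period gain from deviating is 18 − 4 = 14. The loss is 4 − 2 = 2 in every subsequent period, with present value 2·δ/(1−δ).
Deviation is unprofitable when 2·δ/(1−δ) ≥ 14, i.e. δ/(1−δ) ≥ 7.
Equivalently δ ≥ 14/(14+2) = 7/8.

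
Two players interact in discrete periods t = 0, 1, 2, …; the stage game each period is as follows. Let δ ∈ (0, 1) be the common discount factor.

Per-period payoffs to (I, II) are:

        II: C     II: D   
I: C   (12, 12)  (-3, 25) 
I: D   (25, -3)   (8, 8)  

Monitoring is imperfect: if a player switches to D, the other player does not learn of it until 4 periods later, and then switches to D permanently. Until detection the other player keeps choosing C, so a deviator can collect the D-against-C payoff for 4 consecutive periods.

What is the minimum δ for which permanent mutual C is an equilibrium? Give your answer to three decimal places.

0.935

A deviator earns 25 for 4 periods, then 8 forever; cooperating earns 12 forever. Multiplying the IC by (1−δ):
12 ≥ 25(1−δ^4) + 8δ^4, so 17·δ^4 ≥ 13 and δ^4 ≥ 13/17.
δ ≥ (13/17)^(1/4) ≈ 0.935.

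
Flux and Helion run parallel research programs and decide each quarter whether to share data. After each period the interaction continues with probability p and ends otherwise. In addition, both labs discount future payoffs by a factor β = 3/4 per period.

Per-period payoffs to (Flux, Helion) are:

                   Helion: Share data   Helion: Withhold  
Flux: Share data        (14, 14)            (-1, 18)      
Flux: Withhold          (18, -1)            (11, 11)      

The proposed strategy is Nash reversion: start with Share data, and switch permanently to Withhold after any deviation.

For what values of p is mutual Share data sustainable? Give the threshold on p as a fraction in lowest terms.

Expected continuation weight on next period's payoff is β·p = 3/4·p, which plays the role of the discount factor.
Cooperation requires 3/4·p ≥ (18−14)/(18−11) = 4/7, hence p ≥ 16/21.

16/21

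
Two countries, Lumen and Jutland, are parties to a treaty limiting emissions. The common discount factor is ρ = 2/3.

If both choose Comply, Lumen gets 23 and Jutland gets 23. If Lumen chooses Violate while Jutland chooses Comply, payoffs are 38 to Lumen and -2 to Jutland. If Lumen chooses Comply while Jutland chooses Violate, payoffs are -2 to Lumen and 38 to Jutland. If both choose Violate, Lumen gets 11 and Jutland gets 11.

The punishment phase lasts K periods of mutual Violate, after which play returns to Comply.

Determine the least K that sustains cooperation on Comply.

Need Σ_{k=1}^{K} ρ^k ≥ (38−23)/(23−11) = 1.2500 at ρ = 2/3.
At K = 2 the sum is 1.1111 < 1.2500; at K = 3 it is 1.4074 ≥ 1.2500.
So the minimum punishment length is K = 3.

3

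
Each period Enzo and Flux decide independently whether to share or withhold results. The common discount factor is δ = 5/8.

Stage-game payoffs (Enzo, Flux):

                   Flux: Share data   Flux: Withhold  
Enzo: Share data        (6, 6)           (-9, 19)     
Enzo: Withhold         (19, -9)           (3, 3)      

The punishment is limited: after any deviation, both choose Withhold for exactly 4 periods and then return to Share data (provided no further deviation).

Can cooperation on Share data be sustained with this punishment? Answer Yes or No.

Comparing payoff streams over the 5 periods until play realigns: cooperate → 6(1+δ+…+δ^4); deviate → 19 + 3(δ+…+δ^4).
Cooperation is sustained iff (6−3)(δ+…+δ^4) ≥ 19−6.
δ+…+δ^4 = 5/8·(1−(5/8)^4)/(1−5/8) = 1.4124, and (19−6)/(6−3) = 4.3333.
1.4124 < 4.3333, so cooperation is not sustainable.

No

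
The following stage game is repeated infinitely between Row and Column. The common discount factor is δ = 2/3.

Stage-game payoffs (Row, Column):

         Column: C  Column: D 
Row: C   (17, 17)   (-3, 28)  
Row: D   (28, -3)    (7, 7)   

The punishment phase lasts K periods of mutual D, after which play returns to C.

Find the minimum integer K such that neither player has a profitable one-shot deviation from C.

2

IC: δ(1−δ^K)/(1−δ) ≥ (28−17)/(17−7) = 11/10.
With δ = 2/3: need 1 − δ^K ≥ 11/10·(1−2/3)/(2/3), i.e. δ^K ≤ 0.4500.
Since (2/3)^1 = 0.6667 and (2/3)^2 = 0.4444, the smallest such K is 2.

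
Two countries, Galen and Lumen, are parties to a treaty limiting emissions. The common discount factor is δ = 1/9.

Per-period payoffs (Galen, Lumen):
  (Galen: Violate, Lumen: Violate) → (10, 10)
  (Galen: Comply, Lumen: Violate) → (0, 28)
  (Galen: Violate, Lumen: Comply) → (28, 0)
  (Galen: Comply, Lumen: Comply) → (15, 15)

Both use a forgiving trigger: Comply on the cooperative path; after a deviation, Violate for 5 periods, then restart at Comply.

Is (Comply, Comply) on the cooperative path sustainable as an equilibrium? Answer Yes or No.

No

Comparing payoff streams over the 6 periods until play realigns: cooperate → 15(1+δ+…+δ^5); deviate → 28 + 10(δ+…+δ^5).
Cooperation is sustained iff (15−10)(δ+…+δ^5) ≥ 28−15.
δ+…+δ^5 = 1/9·(1−(1/9)^5)/(1−1/9) = 0.1250, and (28−15)/(15−10) = 2.6000.
0.1250 < 2.6000, so cooperation is not sustainable.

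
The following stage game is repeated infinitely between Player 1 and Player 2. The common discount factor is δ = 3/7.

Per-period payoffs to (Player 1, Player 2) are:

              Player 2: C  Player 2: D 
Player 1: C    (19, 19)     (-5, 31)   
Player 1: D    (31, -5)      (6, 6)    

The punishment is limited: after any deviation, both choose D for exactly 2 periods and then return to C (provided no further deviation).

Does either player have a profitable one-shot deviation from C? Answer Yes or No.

Yes

A one-shot deviation gives 31 now, then 6 for 2 periods, then back to 19.
Gain from deviating: (31−19) today; loss: (19−6) in each of the next 2 periods.
No-deviation condition: (19−6)(δ+…+δ^2) ≥ 31−19, i.e. δ+…+δ^2 ≥ 12/13.
At δ = 3/7: δ+…+δ^2 = 0.6122 < 0.9231.
So cooperation is not sustainable.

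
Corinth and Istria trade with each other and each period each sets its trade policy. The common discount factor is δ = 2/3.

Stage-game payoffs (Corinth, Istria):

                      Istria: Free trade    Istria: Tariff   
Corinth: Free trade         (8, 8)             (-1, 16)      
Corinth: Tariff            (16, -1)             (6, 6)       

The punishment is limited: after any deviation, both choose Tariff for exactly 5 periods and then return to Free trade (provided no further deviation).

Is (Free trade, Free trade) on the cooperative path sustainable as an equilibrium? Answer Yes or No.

No

IC: δ+…+δ^5 ≥ (16−8)/(8−6) = 4.
At δ = 2/3: partial sum = 1.7366 < 4.0000. Cooperation not sustainable.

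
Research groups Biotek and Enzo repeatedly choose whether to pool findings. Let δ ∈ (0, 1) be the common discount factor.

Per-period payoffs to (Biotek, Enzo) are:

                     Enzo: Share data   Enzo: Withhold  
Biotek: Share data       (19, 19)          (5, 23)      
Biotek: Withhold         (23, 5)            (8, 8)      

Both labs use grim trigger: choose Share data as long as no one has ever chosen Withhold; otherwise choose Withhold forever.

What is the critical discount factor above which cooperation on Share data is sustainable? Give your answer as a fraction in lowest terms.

19/(1−δ) ≥ 23 + 8δ/(1−δ)
19 ≥ 23 − 15δ
δ ≥ 4/15.

4/15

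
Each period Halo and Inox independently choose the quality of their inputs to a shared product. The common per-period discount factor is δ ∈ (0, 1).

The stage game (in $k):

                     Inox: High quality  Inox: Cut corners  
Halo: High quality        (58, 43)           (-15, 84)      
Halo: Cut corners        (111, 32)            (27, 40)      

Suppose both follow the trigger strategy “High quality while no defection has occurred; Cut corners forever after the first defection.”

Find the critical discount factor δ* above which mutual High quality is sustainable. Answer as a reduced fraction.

For Halo: deviation gain 111−58 = 53, per-period punishment loss 58−27 = 31. IC gives δ ≥ 53/84.
For Inox: gain 41, loss 3 per period, so δ ≥ 41/44.
The tighter constraint is Inox's, so cooperation needs δ ≥ 41/44.

41/44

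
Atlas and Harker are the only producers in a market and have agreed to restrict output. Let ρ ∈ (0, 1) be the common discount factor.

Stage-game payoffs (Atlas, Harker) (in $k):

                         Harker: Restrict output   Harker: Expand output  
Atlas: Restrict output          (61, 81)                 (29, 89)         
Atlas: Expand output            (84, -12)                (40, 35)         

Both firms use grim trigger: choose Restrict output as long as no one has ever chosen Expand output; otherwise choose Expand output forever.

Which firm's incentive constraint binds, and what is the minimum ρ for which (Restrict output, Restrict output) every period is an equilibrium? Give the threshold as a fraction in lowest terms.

Atlas's threshold: (84−61)/(84−40) = 23/44.
Harker's threshold: (89−81)/(89−35) = 4/27.
23/44 > 4/27, so Atlas binds and ρ* = 23/44.

Atlas; ρ ≥ 23/44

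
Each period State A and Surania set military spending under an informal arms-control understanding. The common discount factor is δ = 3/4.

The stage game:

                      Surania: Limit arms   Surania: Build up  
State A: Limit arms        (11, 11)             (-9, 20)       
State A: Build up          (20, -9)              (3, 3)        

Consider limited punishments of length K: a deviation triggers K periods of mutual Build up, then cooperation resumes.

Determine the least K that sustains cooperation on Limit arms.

2

IC: δ(1−δ^K)/(1−δ) ≥ (20−11)/(11−3) = 9/8.
With δ = 3/4: need 1 − δ^K ≥ 9/8·(1−3/4)/(3/4), i.e. δ^K ≤ 0.6250.
Since (3/4)^1 = 0.7500 and (3/4)^2 = 0.5625, the smallest such K is 2.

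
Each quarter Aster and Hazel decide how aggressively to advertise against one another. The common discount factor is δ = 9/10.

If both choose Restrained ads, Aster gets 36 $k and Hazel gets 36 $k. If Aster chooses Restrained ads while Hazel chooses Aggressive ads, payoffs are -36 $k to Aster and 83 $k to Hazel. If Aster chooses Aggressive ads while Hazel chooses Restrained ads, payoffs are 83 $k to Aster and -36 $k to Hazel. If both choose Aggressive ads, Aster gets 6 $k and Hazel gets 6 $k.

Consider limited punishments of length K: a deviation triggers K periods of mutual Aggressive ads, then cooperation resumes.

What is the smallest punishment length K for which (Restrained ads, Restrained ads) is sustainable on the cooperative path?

IC: δ(1−δ^K)/(1−δ) ≥ (83−36)/(36−6) = 47/30.
With δ = 9/10: need 1 − δ^K ≥ 47/30·(1−9/10)/(9/10), i.e. δ^K ≤ 0.8259.
Since (9/10)^1 = 0.9000 and (9/10)^2 = 0.8100, the smallest such K is 2.

2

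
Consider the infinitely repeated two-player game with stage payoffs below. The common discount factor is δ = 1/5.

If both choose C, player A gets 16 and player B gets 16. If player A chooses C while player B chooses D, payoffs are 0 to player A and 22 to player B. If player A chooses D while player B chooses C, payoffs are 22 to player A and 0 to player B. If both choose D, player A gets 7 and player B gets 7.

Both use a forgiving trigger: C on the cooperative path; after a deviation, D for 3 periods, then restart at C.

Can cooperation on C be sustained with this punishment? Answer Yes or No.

No

A one-shot deviation gives 22 now, then 7 for 3 periods, then back to 16.
Gain from deviating: (22−16) today; loss: (16−7) in each of the next 3 periods.
No-deviation condition: (16−7)(δ+…+δ^3) ≥ 22−16, i.e. δ+…+δ^3 ≥ 2/3.
At δ = 1/5: δ+…+δ^3 = 0.2480 < 0.6667.
So cooperation is not sustainable.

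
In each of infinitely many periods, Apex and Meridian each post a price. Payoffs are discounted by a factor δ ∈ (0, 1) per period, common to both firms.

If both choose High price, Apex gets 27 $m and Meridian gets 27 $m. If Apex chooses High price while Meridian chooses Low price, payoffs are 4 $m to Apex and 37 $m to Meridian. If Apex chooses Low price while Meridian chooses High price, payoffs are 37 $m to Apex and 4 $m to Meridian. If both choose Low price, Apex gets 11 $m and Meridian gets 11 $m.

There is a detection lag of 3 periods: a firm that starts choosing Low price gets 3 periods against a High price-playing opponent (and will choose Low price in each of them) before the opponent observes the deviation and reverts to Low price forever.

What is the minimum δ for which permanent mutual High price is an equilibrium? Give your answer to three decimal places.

The best deviation is to choose Low price for all 3 undetected periods, earning 37 each, then 11 forever once detected.
Deviation value: 37(1−δ^3)/(1−δ) + 11δ^3/(1−δ); cooperation value: 27/(1−δ).
IC: 27 ≥ 37(1−δ^3) + 11δ^3 = 37 − 26δ^3.
So δ^3 ≥ 10/26 = 5/13, giving δ ≥ (5/13)^(1/3) ≈ 0.727.

0.727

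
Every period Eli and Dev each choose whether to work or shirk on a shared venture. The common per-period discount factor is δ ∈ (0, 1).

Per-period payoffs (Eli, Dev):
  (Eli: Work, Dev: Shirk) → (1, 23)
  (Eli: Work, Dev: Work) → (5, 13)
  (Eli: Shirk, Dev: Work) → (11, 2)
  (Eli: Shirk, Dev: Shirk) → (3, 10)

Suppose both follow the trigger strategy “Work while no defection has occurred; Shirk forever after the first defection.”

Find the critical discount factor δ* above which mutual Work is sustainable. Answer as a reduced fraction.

Eli: cooperation gives 5 each period; deviation gives 11 once then 3 forever.
  5/(1−δ) ≥ 11 + 3δ/(1−δ) ⇒ δ ≥ 6/8 = 3/4.
Dev: cooperation gives 13 each period; deviation gives 23 once then 10 forever.
  δ ≥ 10/13.
Both must hold, so the binding constraint is Dev's: δ ≥ 10/13.

10/13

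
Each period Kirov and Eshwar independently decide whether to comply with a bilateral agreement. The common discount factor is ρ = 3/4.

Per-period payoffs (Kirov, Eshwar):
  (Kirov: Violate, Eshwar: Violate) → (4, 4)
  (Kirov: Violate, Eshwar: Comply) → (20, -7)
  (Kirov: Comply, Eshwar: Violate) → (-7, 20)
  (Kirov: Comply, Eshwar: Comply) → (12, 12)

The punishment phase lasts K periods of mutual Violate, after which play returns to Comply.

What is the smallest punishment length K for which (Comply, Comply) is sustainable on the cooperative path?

2

IC: ρ(1−ρ^K)/(1−ρ) ≥ (20−12)/(12−4) = 1.
With ρ = 3/4: need 1 − ρ^K ≥ 1·(1−3/4)/(3/4), i.e. ρ^K ≤ 0.6667.
Since (3/4)^1 = 0.7500 and (3/4)^2 = 0.5625, the smallest such K is 2.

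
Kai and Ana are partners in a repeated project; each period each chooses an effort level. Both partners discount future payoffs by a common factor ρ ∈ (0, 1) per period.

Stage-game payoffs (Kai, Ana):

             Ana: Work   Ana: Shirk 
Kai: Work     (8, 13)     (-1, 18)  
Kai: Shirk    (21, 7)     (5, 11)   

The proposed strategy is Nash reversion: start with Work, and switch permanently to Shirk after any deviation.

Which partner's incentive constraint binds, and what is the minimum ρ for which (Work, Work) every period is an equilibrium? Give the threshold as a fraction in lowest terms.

For Kai: deviation gain 21−8 = 13, per-period punishment loss 8−5 = 3. IC gives ρ ≥ 13/16.
For Ana: gain 5, loss 2 per period, so ρ ≥ 5/7.
The tighter constraint is Kai's, so cooperation needs ρ ≥ 13/16.

Kai; ρ ≥ 13/16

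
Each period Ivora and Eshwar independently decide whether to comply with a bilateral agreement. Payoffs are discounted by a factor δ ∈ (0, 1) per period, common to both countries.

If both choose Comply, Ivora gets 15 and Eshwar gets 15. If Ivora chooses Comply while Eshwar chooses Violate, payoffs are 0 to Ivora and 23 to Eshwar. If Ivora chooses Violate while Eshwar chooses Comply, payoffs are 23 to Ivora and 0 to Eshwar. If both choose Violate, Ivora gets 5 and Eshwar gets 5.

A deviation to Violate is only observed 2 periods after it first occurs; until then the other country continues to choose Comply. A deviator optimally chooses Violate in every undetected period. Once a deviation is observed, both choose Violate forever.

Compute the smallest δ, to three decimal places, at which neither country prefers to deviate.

A deviator earns 23 for 2 periods, then 5 forever; cooperating earns 15 forever. Multiplying the IC by (1−δ):
15 ≥ 23(1−δ^2) + 5δ^2, so 18·δ^2 ≥ 8 and δ^2 ≥ 4/9.
δ ≥ (4/9)^(1/2) ≈ 0.667.

0.667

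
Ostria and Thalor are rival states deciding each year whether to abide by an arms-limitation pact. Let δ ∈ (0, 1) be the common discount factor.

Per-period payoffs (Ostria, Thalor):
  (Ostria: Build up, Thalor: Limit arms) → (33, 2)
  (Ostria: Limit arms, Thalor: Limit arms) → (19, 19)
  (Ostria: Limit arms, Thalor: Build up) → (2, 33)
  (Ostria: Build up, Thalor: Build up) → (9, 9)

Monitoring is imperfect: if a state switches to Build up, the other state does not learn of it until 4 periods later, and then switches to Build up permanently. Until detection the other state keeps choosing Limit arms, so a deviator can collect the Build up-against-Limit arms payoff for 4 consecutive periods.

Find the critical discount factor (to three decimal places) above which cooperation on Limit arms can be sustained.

0.874

Deviating for the 4 undetected periods gains 33−19 = 14 per period over cooperation, then loses 19−9 = 10 per period forever once punishment starts.
Gain: 14(1 + δ + … + δ^3); loss: 10·δ^4/(1−δ).
No profitable deviation ⇔ 14(1−δ^4) ≤ 10·δ^4, i.e. δ^4 ≥ 14/(14+10) = 7/12.
Hence δ ≥ (7/12)^(1/4) ≈ 0.874.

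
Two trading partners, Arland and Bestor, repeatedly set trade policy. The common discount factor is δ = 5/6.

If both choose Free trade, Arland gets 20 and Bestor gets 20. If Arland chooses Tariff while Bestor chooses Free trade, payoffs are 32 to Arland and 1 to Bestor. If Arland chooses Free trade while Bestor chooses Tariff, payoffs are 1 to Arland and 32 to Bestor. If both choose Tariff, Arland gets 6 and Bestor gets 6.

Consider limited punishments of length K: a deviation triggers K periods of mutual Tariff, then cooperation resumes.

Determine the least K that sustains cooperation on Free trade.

Need Σ_{k=1}^{K} δ^k ≥ (32−20)/(20−6) = 0.8571 at δ = 5/6.
At K = 1 the sum is 0.8333 < 0.8571; at K = 2 it is 1.5278 ≥ 0.8571.
So the minimum punishment length is K = 2.

2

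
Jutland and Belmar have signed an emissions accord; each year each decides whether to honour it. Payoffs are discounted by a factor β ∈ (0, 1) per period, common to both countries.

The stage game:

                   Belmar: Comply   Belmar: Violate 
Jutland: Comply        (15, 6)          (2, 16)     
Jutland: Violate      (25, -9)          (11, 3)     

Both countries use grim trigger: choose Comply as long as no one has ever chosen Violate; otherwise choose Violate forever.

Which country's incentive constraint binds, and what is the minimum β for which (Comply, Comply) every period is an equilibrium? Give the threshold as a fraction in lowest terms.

Jutland: cooperation gives 15 each period; deviation gives 25 once then 11 forever.
  15/(1−β) ≥ 25 + 11β/(1−β) ⇒ β ≥ 10/14 = 5/7.
Belmar: cooperation gives 6 each period; deviation gives 16 once then 3 forever.
  β ≥ 10/13.
Both must hold, so the binding constraint is Belmar's: β ≥ 10/13.

Belmar; β ≥ 10/13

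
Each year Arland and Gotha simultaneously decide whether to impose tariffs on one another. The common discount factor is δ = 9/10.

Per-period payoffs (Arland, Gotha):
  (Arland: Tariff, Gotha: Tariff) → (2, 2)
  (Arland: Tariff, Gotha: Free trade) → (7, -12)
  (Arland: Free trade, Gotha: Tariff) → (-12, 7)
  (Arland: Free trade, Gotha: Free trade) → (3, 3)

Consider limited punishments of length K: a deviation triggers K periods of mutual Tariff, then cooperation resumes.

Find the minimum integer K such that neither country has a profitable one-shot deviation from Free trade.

6

No profitable deviation requires (3−2)(δ+…+δ^K) ≥ 7−3, i.e. δ+…+δ^K ≥ 4 ≈ 4.0000.
With δ = 9/10, the partial sums are K=1: 0.9000, K=2: 1.7100, K=3: 2.4390, K=4: 3.0951, K=5: 3.6856, K=6: 4.2170.
K = 6 is the first length at which the sum reaches 4.0000.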